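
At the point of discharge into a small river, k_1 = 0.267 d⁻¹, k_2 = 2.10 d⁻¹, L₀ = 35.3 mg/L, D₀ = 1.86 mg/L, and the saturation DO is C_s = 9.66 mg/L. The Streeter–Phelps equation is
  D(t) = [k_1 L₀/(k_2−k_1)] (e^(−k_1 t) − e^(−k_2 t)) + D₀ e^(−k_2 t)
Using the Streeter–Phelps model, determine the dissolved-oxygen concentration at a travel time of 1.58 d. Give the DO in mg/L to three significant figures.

DO ≈ 6.41 mg/L

k_1 L₀/(k_2−k_1) = 0.267×35.3/(2.10−0.267) = 9.425/1.833 = 5.142 mg/L.
e^(−k_1 t) = e^(−0.267×1.580) = 0.6558; e^(−k_2 t) = e^(−2.10×1.580) = 0.03623.
D = 5.142 × (0.6558 − 0.03623) + 1.86 × 0.03623 = 3.186 + 0.06738 = 3.253 mg/L.
DO = C_s − D = 9.66 − 3.253 = 6.407 mg/L.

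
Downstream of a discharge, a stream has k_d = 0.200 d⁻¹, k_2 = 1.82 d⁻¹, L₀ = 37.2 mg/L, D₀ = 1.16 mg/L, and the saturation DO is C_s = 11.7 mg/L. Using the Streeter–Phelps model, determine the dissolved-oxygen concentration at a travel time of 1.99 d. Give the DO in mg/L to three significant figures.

k_d L₀/(k_2−k_d) = 0.200×37.2/(1.82−0.200) = 7.440/1.620 = 4.593 mg/L.
e^(−k_d t) = e^(−0.200×1.990) = 0.6717; e^(−k_2 t) = e^(−1.82×1.990) = 0.02673.
D = 4.593 × (0.6717 − 0.02673) + 1.16 × 0.02673 = 2.962 + 0.03101 = 2.993 mg/L.
DO = C_s − D = 11.7 − 2.993 = 8.707 mg/L.

DO ≈ 8.71 mg/L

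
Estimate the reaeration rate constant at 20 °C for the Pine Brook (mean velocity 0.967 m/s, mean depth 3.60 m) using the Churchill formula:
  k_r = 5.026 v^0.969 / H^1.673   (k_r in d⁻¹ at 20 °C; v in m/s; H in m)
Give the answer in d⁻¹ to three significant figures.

k_r ≈ 0.571 d⁻¹

k_r = 5.026 × 0.967^0.969 / 3.60^1.673 = 5.026 × 0.9680 / 8.525 = 0.5707 d⁻¹.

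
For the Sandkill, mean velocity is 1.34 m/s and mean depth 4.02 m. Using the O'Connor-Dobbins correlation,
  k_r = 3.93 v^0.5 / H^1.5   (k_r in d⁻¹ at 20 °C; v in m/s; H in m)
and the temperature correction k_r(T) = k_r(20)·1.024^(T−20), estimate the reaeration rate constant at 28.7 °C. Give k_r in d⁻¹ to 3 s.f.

k_r ≈ 0.694 d⁻¹

k_r(20) = 3.93 × 1.34^0.5 / 4.02^1.5 = 3.93 × 1.158 / 8.060 = 0.5644 d⁻¹.
k_r(28.7) = 0.5644 × 1.024^(28.7−20) = 0.5644 × 1.229 = 0.6938 d⁻¹.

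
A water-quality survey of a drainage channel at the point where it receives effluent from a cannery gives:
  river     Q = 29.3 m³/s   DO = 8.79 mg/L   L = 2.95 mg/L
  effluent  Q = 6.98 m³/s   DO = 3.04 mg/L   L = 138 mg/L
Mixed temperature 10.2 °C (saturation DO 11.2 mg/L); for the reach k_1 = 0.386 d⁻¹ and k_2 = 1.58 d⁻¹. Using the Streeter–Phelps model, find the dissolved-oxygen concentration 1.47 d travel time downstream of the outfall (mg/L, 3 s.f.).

DO ≈ 6.47 mg/L

Mixed DO = (29.3×8.79 + 6.98×3.04)/(29.3+6.98) = 278.8/36.28 = 7.684 mg/L.
Mixed L₀ = (29.3×2.95 + 6.98×138)/(36.28) = 1050/36.28 = 28.93 mg/L.
Initial deficit D₀ = C_s − DO₀ = 11.2 − 7.684 = 3.516 mg/L.
D(1.47) = [0.386×28.93/(1.58−0.386)](e^(−0.386×1.47) − e^(−1.58×1.47)) + 3.516 e^(−1.58×1.47)
= 9.353 × (0.5670 − 0.09802) + 3.516 × 0.09802 = 4.731 mg/L.
DO = 11.2 − 4.731 = 6.469 mg/L.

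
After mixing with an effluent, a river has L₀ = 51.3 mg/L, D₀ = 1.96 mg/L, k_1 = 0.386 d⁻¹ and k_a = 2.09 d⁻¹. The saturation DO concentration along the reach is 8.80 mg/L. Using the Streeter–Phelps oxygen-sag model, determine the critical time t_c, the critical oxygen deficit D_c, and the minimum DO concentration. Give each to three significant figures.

At the critical point dD/dt = 0, so k_1 L₀ e^(−k_1 t) = k_a D. Substituting D(t) from the Streeter–Phelps equation and solving for t gives
t_c = ln[(k_a/k_1)(1 − D₀(k_a−k_1)/(k_1 L₀))] / (k_a−k_1).
Here k_a−k_1 = 1.704 d⁻¹ and 1 − D₀(k_a−k_1)/(k_1 L₀) = 1 − 1.96×1.704/(0.386×51.3) = 0.8313, so
t_c = ln(5.415 × 0.8313) / 1.704 = 1.504 / 1.704 = 0.8828 d.
L(t_c) = L₀ e^(−k_1 t_c) = 51.3 × 0.7112 = 36.49 mg/L, and at the critical point k_a D_c = k_1 L, so D_c = (0.386/2.09) × 36.49 = 6.738 mg/L.
Minimum DO = C_s − D_c = 8.80 − 6.738 = 2.062 mg/L.

t_c ≈ 0.883 d; D_c ≈ 6.74 mg/L; min DO ≈ 2.06 mg/L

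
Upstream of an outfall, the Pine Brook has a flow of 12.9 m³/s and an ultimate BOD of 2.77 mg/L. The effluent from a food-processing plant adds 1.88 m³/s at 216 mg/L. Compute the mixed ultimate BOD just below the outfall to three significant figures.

Flow-weighted mixing: C = (Q_r C_r + Q_w C_w)/(Q_r + Q_w)
= (12.9×2.77 + 1.88×216)/(12.9 + 1.88) = 441.8/14.78 = 29.89 mg/L.

29.9 mg/L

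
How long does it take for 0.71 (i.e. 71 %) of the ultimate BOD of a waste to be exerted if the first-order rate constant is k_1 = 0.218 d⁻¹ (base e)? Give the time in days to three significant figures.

t ≈ 5.68 d

y/L₀ = 1 − e^(−k_1 t) = 0.71 ⇒ e^(−k_1 t) = 0.290
t = −ln(0.290) / 0.218 = 1.238 / 0.218 = 5.678 d.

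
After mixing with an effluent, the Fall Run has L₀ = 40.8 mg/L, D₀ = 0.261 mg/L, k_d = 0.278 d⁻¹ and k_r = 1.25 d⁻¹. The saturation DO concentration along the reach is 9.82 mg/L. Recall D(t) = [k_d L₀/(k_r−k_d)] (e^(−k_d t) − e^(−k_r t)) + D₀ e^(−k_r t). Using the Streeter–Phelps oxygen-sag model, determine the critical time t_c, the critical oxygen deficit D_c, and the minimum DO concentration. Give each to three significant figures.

With k_r/k_d = 4.496 and 1 − D₀(k_r−k_d)/(k_d L₀) = 0.9776,
t_c = ln(4.496 × 0.9776) / (1.25 − 0.278) = ln(4.396) / 0.9720 = 1.481/0.9720 = 1.523 d.
L(t_c) = L₀ e^(−k_d t_c) = 40.8 × 0.6548 = 26.71 mg/L, and at the critical point k_r D_c = k_d L, so D_c = (0.278/1.25) × 26.71 = 5.941 mg/L.
Minimum DO = C_s − D_c = 9.82 − 5.941 = 3.879 mg/L.

t_c ≈ 1.52 d; D_c ≈ 5.94 mg/L; min DO ≈ 3.88 mg/L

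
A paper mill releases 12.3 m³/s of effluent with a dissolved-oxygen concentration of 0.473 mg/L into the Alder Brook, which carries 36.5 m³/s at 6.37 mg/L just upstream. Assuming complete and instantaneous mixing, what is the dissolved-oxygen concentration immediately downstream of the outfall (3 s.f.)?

4.88 mg/L

Flow-weighted mixing: C = (Q_r C_r + Q_w C_w)/(Q_r + Q_w)
= (36.5×6.37 + 12.3×0.473)/(36.5 + 12.3) = 238.3/48.80 = 4.884 mg/L.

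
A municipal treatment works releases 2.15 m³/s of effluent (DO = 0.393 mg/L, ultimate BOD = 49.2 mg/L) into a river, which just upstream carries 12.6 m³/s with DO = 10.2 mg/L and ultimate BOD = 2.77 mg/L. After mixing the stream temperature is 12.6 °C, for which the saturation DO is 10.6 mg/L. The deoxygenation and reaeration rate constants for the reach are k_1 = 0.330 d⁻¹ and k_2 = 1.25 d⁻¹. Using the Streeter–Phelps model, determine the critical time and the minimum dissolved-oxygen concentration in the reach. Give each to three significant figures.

t_c ≈ 0.616 d; minimum DO ≈ 8.55 mg/L

Mixed DO = (12.6×10.2 + 2.15×0.393)/(12.6+2.15) = 129.4/14.75 = 8.771 mg/L.
Mixed L₀ = (12.6×2.77 + 2.15×49.2)/(14.75) = 140.7/14.75 = 9.538 mg/L.
Initial deficit D₀ = C_s − DO₀ = 10.6 − 8.771 = 1.829 mg/L.
t_c = (1/0.9200) ln[(1.25/0.330)(1 − 1.829×0.9200/(0.330×9.538))] = 1.087 × ln(1.762) = 0.6159 d.
D_c = (0.330/1.25) × 9.538 × e^(−0.330×0.6159) = 0.2640 × 9.538 × 0.8161 = 2.055 mg/L.
Minimum DO = 10.6 − 2.055 = 8.545 mg/L.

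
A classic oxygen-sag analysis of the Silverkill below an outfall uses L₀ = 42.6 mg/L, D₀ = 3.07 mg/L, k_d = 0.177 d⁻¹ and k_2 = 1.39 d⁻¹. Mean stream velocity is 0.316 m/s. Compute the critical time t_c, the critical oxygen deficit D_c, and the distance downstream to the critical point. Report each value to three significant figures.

At the critical point dD/dt = 0, so k_d L₀ e^(−k_d t) = k_2 D. Substituting D(t) from the Streeter–Phelps equation and solving for t gives
t_c = ln[(k_2/k_d)(1 − D₀(k_2−k_d)/(k_d L₀))] / (k_2−k_d).
Here k_2−k_d = 1.213 d⁻¹ and 1 − D₀(k_2−k_d)/(k_d L₀) = 1 − 3.07×1.213/(0.177×42.6) = 0.5061, so
t_c = ln(7.853 × 0.5061) / 1.213 = 1.380 / 1.213 = 1.138 d.
D_c = (k_d/k_2) L₀ e^(−k_d t_c) = (0.177/1.39) × 42.6 × e^(−0.177×1.138) = 0.1273 × 42.6 × 0.8176 = 4.435 mg/L.
x_c = v t_c = 0.316 m/s × 1.138 d × 86400 s/d = 31060 m ≈ 31.1 km.

t_c ≈ 1.14 d; D_c ≈ 4.44 mg/L; x_c ≈ 31.1 km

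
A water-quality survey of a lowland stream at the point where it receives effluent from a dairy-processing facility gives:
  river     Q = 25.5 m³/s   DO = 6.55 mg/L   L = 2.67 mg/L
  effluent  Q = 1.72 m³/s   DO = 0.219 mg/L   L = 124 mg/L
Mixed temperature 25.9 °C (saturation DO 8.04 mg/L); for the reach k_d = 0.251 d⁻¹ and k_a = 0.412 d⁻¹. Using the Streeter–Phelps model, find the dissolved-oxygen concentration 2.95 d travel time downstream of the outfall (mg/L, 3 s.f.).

DO ≈ 4.57 mg/L

Mixed DO = (25.5×6.55 + 1.72×0.219)/(25.5+1.72) = 167.4/27.22 = 6.150 mg/L.
Mixed L₀ = (25.5×2.67 + 1.72×124)/(27.22) = 281.4/27.22 = 10.34 mg/L.
Initial deficit D₀ = C_s − DO₀ = 8.04 − 6.150 = 1.890 mg/L.
D(2.95) = [0.251×10.34/(0.412−0.251)](e^(−0.251×2.95) − e^(−0.412×2.95)) + 1.890 e^(−0.412×2.95)
= 16.11 × (0.4769 − 0.2966) + 1.890 × 0.2966 = 3.466 mg/L.
DO = 8.04 − 3.466 = 4.574 mg/L.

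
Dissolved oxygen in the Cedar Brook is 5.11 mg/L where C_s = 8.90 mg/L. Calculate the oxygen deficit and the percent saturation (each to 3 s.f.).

D = C_s − C = 8.90 − 5.11 = 3.79 mg/L.
% saturation = 5.11/8.90 × 100 = 57.4 %.

D ≈ 3.79 mg/L; 57.4 % saturation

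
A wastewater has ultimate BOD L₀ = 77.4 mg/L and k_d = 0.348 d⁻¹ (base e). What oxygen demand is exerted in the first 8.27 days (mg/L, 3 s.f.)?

y ≈ 73.0 mg/L

y_t = L₀(1 − e^(−k_d t)) = 77.4 × (1 − e^(−0.348×8.27))
= 77.4 × (1 − 0.05625) = 77.4 × 0.9438 = 73.05 mg/L.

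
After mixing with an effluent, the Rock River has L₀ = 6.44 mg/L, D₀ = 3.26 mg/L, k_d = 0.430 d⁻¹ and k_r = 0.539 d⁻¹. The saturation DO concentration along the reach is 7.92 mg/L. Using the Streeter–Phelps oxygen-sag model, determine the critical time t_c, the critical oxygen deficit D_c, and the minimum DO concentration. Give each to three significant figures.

t_c ≈ 0.813 d; D_c ≈ 3.62 mg/L; min DO ≈ 4.30 mg/L

At the critical point dD/dt = 0, so k_d L₀ e^(−k_d t) = k_r D. Substituting D(t) from the Streeter–Phelps equation and solving for t gives
t_c = ln[(k_r/k_d)(1 − D₀(k_r−k_d)/(k_d L₀))] / (k_r−k_d).
Here k_r−k_d = 0.1090 d⁻¹ and 1 − D₀(k_r−k_d)/(k_d L₀) = 1 − 3.26×0.1090/(0.430×6.44) = 0.8717, so
t_c = ln(1.253 × 0.8717) / 0.1090 = 0.08860 / 0.1090 = 0.8128 d.
L(t_c) = L₀ e^(−k_d t_c) = 6.44 × 0.7050 = 4.540 mg/L, and at the critical point k_r D_c = k_d L, so D_c = (0.430/0.539) × 4.540 = 3.622 mg/L.
Minimum DO = C_s − D_c = 7.92 − 3.622 = 4.298 mg/L.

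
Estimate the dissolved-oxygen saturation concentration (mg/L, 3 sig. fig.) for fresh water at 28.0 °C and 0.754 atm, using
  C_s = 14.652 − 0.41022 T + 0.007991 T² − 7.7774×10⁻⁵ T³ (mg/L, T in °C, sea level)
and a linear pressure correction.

At sea level: C_s = 14.652 − 0.41022×28.0 + 0.007991×28.0² − 7.7774×10⁻⁵×28.0³ = 7.723 mg/L.
Pressure correction: C_s' = 7.723 × 0.754 = 5.824 mg/L.

C_s ≈ 5.82 mg/L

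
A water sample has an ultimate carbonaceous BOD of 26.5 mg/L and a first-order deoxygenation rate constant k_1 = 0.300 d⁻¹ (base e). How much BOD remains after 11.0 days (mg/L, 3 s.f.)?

L_t = L₀ e^(−k_1 t) = 26.5 × e^(−0.300×11.0) = 26.5 × 0.03688 = 0.9774 mg/L.

L ≈ 0.977 mg/L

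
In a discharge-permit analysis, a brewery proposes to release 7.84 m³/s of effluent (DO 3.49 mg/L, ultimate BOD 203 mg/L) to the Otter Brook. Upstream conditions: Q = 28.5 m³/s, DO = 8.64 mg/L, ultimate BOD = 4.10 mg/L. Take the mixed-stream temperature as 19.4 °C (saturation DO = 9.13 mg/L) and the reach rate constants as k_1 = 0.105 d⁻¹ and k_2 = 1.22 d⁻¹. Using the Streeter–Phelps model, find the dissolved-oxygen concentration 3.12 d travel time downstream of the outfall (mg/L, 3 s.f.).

DO ≈ 6.00 mg/L

Mixed DO = (28.5×8.64 + 7.84×3.49)/(28.5+7.84) = 273.6/36.34 = 7.529 mg/L.
Mixed L₀ = (28.5×4.10 + 7.84×203)/(36.34) = 1708/36.34 = 47.01 mg/L.
Initial deficit D₀ = C_s − DO₀ = 9.13 − 7.529 = 1.601 mg/L.
D(3.12) = [0.105×47.01/(1.22−0.105)](e^(−0.105×3.12) − e^(−1.22×3.12)) + 1.601 e^(−1.22×3.12)
= 4.427 × (0.7207 − 0.02223) + 1.601 × 0.02223 = 3.128 mg/L.
DO = 9.13 − 3.128 = 6.002 mg/L.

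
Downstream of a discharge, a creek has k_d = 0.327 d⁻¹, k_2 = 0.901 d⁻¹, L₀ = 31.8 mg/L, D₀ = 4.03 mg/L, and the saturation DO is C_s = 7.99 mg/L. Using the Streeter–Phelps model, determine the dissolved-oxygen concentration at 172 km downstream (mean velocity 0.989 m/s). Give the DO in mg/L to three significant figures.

Travel time t = x/v = 172 km / (0.989 m/s) = 172000 m / 0.989 m/s = 173900 s = 2.013 d.
k_d L₀/(k_2−k_d) = 0.327×31.8/(0.901−0.327) = 10.40/0.5740 = 18.12 mg/L.
e^(−k_d t) = e^(−0.327×2.013) = 0.5178; e^(−k_2 t) = e^(−0.901×2.013) = 0.1631.
D = 18.12 × (0.5178 − 0.1631) + 4.03 × 0.1631 = 6.426 + 0.6572 = 7.083 mg/L.
DO = C_s − D = 7.99 − 7.083 = 0.9069 mg/L.

DO ≈ 0.907 mg/L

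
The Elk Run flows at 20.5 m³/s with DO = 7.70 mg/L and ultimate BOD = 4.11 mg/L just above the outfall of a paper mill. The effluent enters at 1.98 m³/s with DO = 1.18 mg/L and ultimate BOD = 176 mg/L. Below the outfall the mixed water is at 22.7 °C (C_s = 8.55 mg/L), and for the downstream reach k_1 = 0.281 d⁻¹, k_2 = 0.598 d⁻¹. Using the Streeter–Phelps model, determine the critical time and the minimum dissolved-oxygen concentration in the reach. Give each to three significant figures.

t_c ≈ 2.11 d; minimum DO ≈ 3.55 mg/L

Mixed DO = (20.5×7.70 + 1.98×1.18)/(20.5+1.98) = 160.2/22.48 = 7.126 mg/L.
Mixed L₀ = (20.5×4.11 + 1.98×176)/(22.48) = 432.7/22.48 = 19.25 mg/L.
Initial deficit D₀ = C_s − DO₀ = 8.55 − 7.126 = 1.424 mg/L.
t_c = (1/0.3170) ln[(0.598/0.281)(1 − 1.424×0.3170/(0.281×19.25))] = 3.155 × ln(1.950) = 2.108 d.
D_c = (0.281/0.598) × 19.25 × e^(−0.281×2.108) = 0.4699 × 19.25 × 0.5531 = 5.003 mg/L.
Minimum DO = 8.55 − 5.003 = 3.547 mg/L.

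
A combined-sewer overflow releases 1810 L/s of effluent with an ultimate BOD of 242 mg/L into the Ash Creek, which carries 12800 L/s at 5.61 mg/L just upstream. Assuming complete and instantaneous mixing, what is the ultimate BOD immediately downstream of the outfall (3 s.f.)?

34.9 mg/L

Flow-weighted mixing: C = (Q_r C_r + Q_w C_w)/(Q_r + Q_w)
= (12800×5.61 + 1810×242)/(12800 + 1810) = 509800/14610 = 34.90 mg/L.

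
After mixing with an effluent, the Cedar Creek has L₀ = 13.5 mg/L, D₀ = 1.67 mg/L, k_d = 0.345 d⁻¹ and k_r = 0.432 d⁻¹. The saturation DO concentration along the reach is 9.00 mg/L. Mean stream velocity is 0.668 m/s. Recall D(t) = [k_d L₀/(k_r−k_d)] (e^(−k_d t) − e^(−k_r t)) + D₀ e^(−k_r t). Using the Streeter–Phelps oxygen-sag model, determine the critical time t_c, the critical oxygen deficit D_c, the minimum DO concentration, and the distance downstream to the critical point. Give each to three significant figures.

t_c = [1/(k_r−k_d)] ln[(k_r/k_d)(1 − D₀(k_r−k_d)/(k_d L₀))]
= [1/(0.432−0.345)] ln[(0.432/0.345)(1 − 1.67×0.08700/(0.345×13.5))]
= (1/0.08700) ln[1.252 × 0.9688] = 11.49 × ln(1.213) = 11.49 × 0.1932 = 2.221 d.
D_c = (k_d/k_r) L₀ e^(−k_d t_c) = (0.345/0.432) × 13.5 × e^(−0.345×2.221) = 0.7986 × 13.5 × 0.4648 = 5.011 mg/L.
Minimum DO = C_s − D_c = 9.00 − 5.011 = 3.989 mg/L.
x_c = v t_c = 0.668 m/s × 2.221 d × 86400 s/d = 128200 m ≈ 128 km.

t_c ≈ 2.22 d; D_c ≈ 5.01 mg/L; min DO ≈ 3.99 mg/L; x_c ≈ 128 km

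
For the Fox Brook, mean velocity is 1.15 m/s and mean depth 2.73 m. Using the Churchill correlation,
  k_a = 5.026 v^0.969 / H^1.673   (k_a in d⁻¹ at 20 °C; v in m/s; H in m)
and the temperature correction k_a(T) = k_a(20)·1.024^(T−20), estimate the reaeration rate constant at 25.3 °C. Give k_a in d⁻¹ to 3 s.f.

k_a ≈ 1.22 d⁻¹

k_a(20) = 5.026 × 1.15^0.969 / 2.73^1.673 = 5.026 × 1.145 / 5.367 = 1.072 d⁻¹.
k_a(25.3) = 1.072 × 1.024^(25.3−20) = 1.072 × 1.134 = 1.216 d⁻¹.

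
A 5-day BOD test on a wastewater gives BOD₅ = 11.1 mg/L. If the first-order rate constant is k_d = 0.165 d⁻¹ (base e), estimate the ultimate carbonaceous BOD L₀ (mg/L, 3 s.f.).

BOD₅ = L₀(1 − e^(−5k_d)) ⇒ L₀ = BOD₅ / (1 − e^(−5×0.165))
= 11.1 / (1 − 0.4382) = 11.1 / 0.5618 = 19.76 mg/L.

L₀ ≈ 19.8 mg/L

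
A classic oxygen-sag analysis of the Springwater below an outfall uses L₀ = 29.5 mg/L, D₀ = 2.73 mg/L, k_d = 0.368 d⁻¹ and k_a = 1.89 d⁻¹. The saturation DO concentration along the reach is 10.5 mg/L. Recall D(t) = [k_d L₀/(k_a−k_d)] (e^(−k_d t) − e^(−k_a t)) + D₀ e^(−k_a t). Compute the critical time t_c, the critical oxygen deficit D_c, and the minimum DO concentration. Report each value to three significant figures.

t_c = [1/(k_a−k_d)] ln[(k_a/k_d)(1 − D₀(k_a−k_d)/(k_d L₀))]
= [1/(1.89−0.368)] ln[(1.89/0.368)(1 − 2.73×1.522/(0.368×29.5))]
= (1/1.522) ln[5.136 × 0.6173] = 0.6570 × ln(3.170) = 0.6570 × 1.154 = 0.7581 d.
L(t_c) = L₀ e^(−k_d t_c) = 29.5 × 0.7566 = 22.32 mg/L, and at the critical point k_a D_c = k_d L, so D_c = (0.368/1.89) × 22.32 = 4.346 mg/L.
Minimum DO = C_s − D_c = 10.5 − 4.346 = 6.154 mg/L.

t_c ≈ 0.758 d; D_c ≈ 4.35 mg/L; min DO ≈ 6.15 mg/L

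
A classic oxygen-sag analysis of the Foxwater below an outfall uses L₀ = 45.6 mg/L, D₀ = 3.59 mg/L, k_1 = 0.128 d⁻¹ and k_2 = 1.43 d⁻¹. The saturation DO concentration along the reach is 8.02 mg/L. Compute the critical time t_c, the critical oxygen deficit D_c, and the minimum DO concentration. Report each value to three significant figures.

At the critical point dD/dt = 0, so k_1 L₀ e^(−k_1 t) = k_2 D. Substituting D(t) from the Streeter–Phelps equation and solving for t gives
t_c = ln[(k_2/k_1)(1 − D₀(k_2−k_1)/(k_1 L₀))] / (k_2−k_1).
Here k_2−k_1 = 1.302 d⁻¹ and 1 − D₀(k_2−k_1)/(k_1 L₀) = 1 − 3.59×1.302/(0.128×45.6) = 0.1992, so
t_c = ln(11.17 × 0.1992) / 1.302 = 0.7999 / 1.302 = 0.6144 d.
L(t_c) = L₀ e^(−k_1 t_c) = 45.6 × 0.9244 = 42.15 mg/L, and at the critical point k_2 D_c = k_1 L, so D_c = (0.128/1.43) × 42.15 = 3.773 mg/L.
Minimum DO = C_s − D_c = 8.02 − 3.773 = 4.247 mg/L.

t_c ≈ 0.614 d; D_c ≈ 3.77 mg/L; min DO ≈ 4.25 mg/L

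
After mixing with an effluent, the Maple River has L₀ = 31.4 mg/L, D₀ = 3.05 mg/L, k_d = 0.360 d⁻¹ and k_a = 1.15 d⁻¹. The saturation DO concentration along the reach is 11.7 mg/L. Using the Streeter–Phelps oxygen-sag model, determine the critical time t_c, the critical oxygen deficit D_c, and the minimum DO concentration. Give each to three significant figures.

t_c ≈ 1.17 d; D_c ≈ 6.46 mg/L; min DO ≈ 5.24 mg/L

At the critical point dD/dt = 0, so k_d L₀ e^(−k_d t) = k_a D. Substituting D(t) from the Streeter–Phelps equation and solving for t gives
t_c = ln[(k_a/k_d)(1 − D₀(k_a−k_d)/(k_d L₀))] / (k_a−k_d).
Here k_a−k_d = 0.7900 d⁻¹ and 1 − D₀(k_a−k_d)/(k_d L₀) = 1 − 3.05×0.7900/(0.360×31.4) = 0.7868, so
t_c = ln(3.194 × 0.7868) / 0.7900 = 0.9217 / 0.7900 = 1.167 d.
D_c = (k_d/k_a) L₀ e^(−k_d t_c) = (0.360/1.15) × 31.4 × e^(−0.360×1.167) = 0.3130 × 31.4 × 0.6570 = 6.458 mg/L.
Minimum DO = C_s − D_c = 11.7 − 6.458 = 5.242 mg/L.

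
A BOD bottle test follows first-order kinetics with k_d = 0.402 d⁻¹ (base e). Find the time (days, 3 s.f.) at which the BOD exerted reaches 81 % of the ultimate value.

y/L₀ = 1 − e^(−k_d t) = 0.81 ⇒ e^(−k_d t) = 0.190
t = −ln(0.190) / 0.402 = 1.661 / 0.402 = 4.131 d.

t ≈ 4.13 d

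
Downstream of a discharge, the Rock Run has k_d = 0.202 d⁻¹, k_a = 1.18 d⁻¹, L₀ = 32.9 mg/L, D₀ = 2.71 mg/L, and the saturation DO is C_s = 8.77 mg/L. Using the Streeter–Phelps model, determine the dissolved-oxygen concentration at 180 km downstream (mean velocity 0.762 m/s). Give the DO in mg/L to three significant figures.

Travel time t = x/v = 180 km / (0.762 m/s) = 180000 m / 0.762 m/s = 236200 s = 2.734 d.
k_d L₀/(k_a−k_d) = 0.202×32.9/(1.18−0.202) = 6.646/0.9780 = 6.795 mg/L.
e^(−k_d t) = e^(−0.202×2.734) = 0.5756; e^(−k_a t) = e^(−1.18×2.734) = 0.03971.
D = 6.795 × (0.5756 − 0.03971) + 2.71 × 0.03971 = 3.642 + 0.1076 = 3.749 mg/L.
DO = C_s − D = 8.77 − 3.749 = 5.021 mg/L.

DO ≈ 5.02 mg/L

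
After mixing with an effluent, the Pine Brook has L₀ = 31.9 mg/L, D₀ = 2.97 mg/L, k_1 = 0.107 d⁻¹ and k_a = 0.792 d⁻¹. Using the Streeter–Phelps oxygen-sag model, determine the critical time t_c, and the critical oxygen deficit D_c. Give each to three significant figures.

t_c = [1/(k_a−k_1)] ln[(k_a/k_1)(1 − D₀(k_a−k_1)/(k_1 L₀))]
= [1/(0.792−0.107)] ln[(0.792/0.107)(1 − 2.97×0.6850/(0.107×31.9))]
= (1/0.6850) ln[7.402 × 0.4040] = 1.460 × ln(2.990) = 1.460 × 1.095 = 1.599 d.
D_c = (k_1/k_a) L₀ e^(−k_1 t_c) = (0.107/0.792) × 31.9 × e^(−0.107×1.599) = 0.1351 × 31.9 × 0.8427 = 3.632 mg/L.

t_c ≈ 1.60 d; D_c ≈ 3.63 mg/L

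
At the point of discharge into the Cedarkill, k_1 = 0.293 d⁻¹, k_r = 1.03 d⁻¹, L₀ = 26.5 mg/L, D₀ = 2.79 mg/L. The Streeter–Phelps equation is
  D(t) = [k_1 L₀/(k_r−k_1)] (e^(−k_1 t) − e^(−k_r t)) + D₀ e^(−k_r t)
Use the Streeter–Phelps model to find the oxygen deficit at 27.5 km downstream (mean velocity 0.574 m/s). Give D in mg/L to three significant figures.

D ≈ 4.58 mg/L

Travel time t = x/v = 27.5 km / (0.574 m/s) = 27500 m / 0.574 m/s = 47910 s = 0.5545 d.
k_1 L₀/(k_r−k_1) = 0.293×26.5/(1.03−0.293) = 7.764/0.7370 = 10.54 mg/L.
e^(−k_1 t) = e^(−0.293×0.5545) = 0.8500; e^(−k_r t) = e^(−1.03×0.5545) = 0.5649.
D = 10.54 × (0.8500 − 0.5649) + 2.79 × 0.5649 = 3.004 + 1.576 = 4.580 mg/L.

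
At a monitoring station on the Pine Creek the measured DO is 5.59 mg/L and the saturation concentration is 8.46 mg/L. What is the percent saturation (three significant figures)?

% saturation = C/C_s × 100 = 5.59/8.46 × 100 = 66.1 %.

66.1 % saturation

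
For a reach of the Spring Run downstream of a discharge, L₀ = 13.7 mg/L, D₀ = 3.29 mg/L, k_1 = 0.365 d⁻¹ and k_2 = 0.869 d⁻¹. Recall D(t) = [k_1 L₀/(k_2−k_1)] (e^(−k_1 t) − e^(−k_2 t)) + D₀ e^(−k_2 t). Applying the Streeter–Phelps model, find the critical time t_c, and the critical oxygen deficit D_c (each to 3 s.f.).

t_c = [1/(k_2−k_1)] ln[(k_2/k_1)(1 − D₀(k_2−k_1)/(k_1 L₀))]
= [1/(0.869−0.365)] ln[(0.869/0.365)(1 − 3.29×0.5040/(0.365×13.7))]
= (1/0.5040) ln[2.381 × 0.6684] = 1.984 × ln(1.591) = 1.984 × 0.4646 = 0.9218 d.
D_c = (k_1/k_2) L₀ e^(−k_1 t_c) = (0.365/0.869) × 13.7 × e^(−0.365×0.9218) = 0.4200 × 13.7 × 0.7143 = 4.110 mg/L.

t_c ≈ 0.922 d; D_c ≈ 4.11 mg/L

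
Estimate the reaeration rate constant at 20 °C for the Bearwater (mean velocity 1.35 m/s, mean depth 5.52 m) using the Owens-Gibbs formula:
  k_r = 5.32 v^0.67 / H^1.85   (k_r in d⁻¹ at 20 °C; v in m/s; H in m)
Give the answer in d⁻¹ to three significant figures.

k_r = 5.32 × 1.35^0.67 / 5.52^1.85 = 5.32 × 1.223 / 23.58 = 0.2758 d⁻¹.

k_r ≈ 0.276 d⁻¹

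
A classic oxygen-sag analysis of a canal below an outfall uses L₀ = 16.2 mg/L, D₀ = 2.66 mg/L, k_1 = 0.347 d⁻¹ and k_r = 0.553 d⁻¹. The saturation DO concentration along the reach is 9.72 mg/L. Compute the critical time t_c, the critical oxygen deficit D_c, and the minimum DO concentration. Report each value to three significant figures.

t_c ≈ 1.76 d; D_c ≈ 5.51 mg/L; min DO ≈ 4.21 mg/L

t_c = [1/(k_r−k_1)] ln[(k_r/k_1)(1 − D₀(k_r−k_1)/(k_1 L₀))]
= [1/(0.553−0.347)] ln[(0.553/0.347)(1 − 2.66×0.2060/(0.347×16.2))]
= (1/0.2060) ln[1.594 × 0.9025] = 4.854 × ln(1.438) = 4.854 × 0.3635 = 1.764 d.
D_c = (k_1/k_r) L₀ e^(−k_1 t_c) = (0.347/0.553) × 16.2 × e^(−0.347×1.764) = 0.6275 × 16.2 × 0.5421 = 5.511 mg/L.
Minimum DO = C_s − D_c = 9.72 − 5.511 = 4.209 mg/L.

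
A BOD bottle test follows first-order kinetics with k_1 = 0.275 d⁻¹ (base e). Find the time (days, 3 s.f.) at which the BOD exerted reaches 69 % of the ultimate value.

t ≈ 4.26 d

y/L₀ = 1 − e^(−k_1 t) = 0.69 ⇒ e^(−k_1 t) = 0.310
t = −ln(0.310) / 0.275 = 1.171 / 0.275 = 4.259 d.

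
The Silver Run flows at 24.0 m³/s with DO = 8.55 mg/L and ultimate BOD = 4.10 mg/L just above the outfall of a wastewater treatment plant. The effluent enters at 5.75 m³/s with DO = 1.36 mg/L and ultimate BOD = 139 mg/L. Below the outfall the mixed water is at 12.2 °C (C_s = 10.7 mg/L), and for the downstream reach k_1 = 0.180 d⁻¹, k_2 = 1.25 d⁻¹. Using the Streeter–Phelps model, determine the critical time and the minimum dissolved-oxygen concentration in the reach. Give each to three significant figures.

Mixed DO = (24.0×8.55 + 5.75×1.36)/(24.0+5.75) = 213.0/29.75 = 7.160 mg/L.
Mixed L₀ = (24.0×4.10 + 5.75×139)/(29.75) = 897.6/29.75 = 30.17 mg/L.
Initial deficit D₀ = C_s − DO₀ = 10.7 − 7.160 = 3.540 mg/L.
t_c = (1/1.070) ln[(1.25/0.180)(1 − 3.540×1.070/(0.180×30.17))] = 0.9346 × ln(2.102) = 0.6942 d.
D_c = (0.180/1.25) × 30.17 × e^(−0.180×0.6942) = 0.1440 × 30.17 × 0.8825 = 3.835 mg/L.
Minimum DO = 10.7 − 3.835 = 6.865 mg/L.

t_c ≈ 0.694 d; minimum DO ≈ 6.87 mg/L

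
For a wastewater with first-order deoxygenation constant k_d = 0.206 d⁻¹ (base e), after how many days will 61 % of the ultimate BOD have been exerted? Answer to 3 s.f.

t ≈ 4.57 d

y/L₀ = 1 − e^(−k_d t) = 0.61 ⇒ e^(−k_d t) = 0.390
t = −ln(0.390) / 0.206 = 0.9416 / 0.206 = 4.571 d.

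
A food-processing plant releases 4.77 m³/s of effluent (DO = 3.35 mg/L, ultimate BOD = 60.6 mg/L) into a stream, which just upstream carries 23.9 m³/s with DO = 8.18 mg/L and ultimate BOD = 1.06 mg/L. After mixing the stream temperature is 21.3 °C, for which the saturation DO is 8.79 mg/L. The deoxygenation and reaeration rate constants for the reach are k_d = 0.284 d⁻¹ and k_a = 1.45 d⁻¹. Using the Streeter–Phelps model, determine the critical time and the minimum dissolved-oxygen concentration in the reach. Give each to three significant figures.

t_c ≈ 0.752 d; minimum DO ≈ 7.06 mg/L

Mixed DO = (23.9×8.18 + 4.77×3.35)/(23.9+4.77) = 211.5/28.67 = 7.376 mg/L.
Mixed L₀ = (23.9×1.06 + 4.77×60.6)/(28.67) = 314.4/28.67 = 10.97 mg/L.
Initial deficit D₀ = C_s − DO₀ = 8.79 − 7.376 = 1.414 mg/L.
t_c = (1/1.166) ln[(1.45/0.284)(1 − 1.414×1.166/(0.284×10.97))] = 0.8576 × ln(2.404) = 0.7521 d.
D_c = (0.284/1.45) × 10.97 × e^(−0.284×0.7521) = 0.1959 × 10.97 × 0.8077 = 1.735 mg/L.
Minimum DO = 8.79 − 1.735 = 7.055 mg/L.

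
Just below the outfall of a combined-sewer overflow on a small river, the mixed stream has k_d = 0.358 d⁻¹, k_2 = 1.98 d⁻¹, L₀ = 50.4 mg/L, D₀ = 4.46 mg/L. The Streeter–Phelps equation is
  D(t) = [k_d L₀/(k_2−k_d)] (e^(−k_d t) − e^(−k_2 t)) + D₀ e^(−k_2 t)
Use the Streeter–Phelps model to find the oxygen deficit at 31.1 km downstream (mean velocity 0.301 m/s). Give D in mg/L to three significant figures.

D ≈ 6.63 mg/L

Travel time t = x/v = 31.1 km / (0.301 m/s) = 31100 m / 0.301 m/s = 103300 s = 1.196 d.
k_d L₀/(k_2−k_d) = 0.358×50.4/(1.98−0.358) = 18.04/1.622 = 11.12 mg/L.
e^(−k_d t) = e^(−0.358×1.196) = 0.6517; e^(−k_2 t) = e^(−1.98×1.196) = 0.09369.
D = 11.12 × (0.6517 − 0.09369) + 4.46 × 0.09369 = 6.208 + 0.4178 = 6.626 mg/L.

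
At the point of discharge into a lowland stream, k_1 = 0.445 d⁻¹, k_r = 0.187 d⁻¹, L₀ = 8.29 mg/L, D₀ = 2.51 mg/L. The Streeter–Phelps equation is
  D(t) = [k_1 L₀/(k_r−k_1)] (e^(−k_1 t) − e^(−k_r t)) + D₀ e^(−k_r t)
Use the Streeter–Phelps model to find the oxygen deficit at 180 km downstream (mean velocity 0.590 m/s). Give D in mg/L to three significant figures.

Travel time t = x/v = 180 km / (0.590 m/s) = 180000 m / 0.590 m/s = 305100 s = 3.531 d.
k_1 L₀/(k_r−k_1) = 0.445×8.29/(0.187−0.445) = 3.689/-0.2580 = -14.30 mg/L.
e^(−k_1 t) = e^(−0.445×3.531) = 0.2078; e^(−k_r t) = e^(−0.187×3.531) = 0.5167.
D = -14.30 × (0.2078 − 0.5167) + 2.51 × 0.5167 = 4.417 + 1.297 = 5.714 mg/L.

D ≈ 5.71 mg/L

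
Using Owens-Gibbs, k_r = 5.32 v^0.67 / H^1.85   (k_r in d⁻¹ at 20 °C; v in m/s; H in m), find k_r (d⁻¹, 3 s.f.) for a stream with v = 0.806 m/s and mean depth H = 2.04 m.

k_r = 5.32 × 0.806^0.67 / 2.04^1.85 = 5.32 × 0.8655 / 3.740 = 1.231 d⁻¹.

k_r ≈ 1.23 d⁻¹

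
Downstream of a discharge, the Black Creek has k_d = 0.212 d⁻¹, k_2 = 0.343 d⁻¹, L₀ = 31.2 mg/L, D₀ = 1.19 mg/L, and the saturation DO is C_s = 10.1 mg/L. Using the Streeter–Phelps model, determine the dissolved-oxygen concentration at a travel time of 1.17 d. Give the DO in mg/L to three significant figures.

k_d L₀/(k_2−k_d) = 0.212×31.2/(0.343−0.212) = 6.614/0.1310 = 50.49 mg/L.
e^(−k_d t) = e^(−0.212×1.170) = 0.7803; e^(−k_2 t) = e^(−0.343×1.170) = 0.6694.
D = 50.49 × (0.7803 − 0.6694) + 1.19 × 0.6694 = 5.599 + 0.7966 = 6.395 mg/L.
DO = C_s − D = 10.1 − 6.395 = 3.705 mg/L.

DO ≈ 3.70 mg/L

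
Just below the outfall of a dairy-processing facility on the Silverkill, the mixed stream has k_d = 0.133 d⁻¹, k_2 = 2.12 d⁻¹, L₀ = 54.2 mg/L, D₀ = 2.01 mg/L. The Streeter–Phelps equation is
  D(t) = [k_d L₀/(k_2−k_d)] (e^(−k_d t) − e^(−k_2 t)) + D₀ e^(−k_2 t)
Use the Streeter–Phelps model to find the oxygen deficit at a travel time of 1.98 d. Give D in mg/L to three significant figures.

k_d L₀/(k_2−k_d) = 0.133×54.2/(2.12−0.133) = 7.209/1.987 = 3.628 mg/L.
e^(−k_d t) = e^(−0.133×1.980) = 0.7685; e^(−k_2 t) = e^(−2.12×1.980) = 0.01503.
D = 3.628 × (0.7685 − 0.01503) + 2.01 × 0.01503 = 2.733 + 0.03021 = 2.764 mg/L.

D ≈ 2.76 mg/L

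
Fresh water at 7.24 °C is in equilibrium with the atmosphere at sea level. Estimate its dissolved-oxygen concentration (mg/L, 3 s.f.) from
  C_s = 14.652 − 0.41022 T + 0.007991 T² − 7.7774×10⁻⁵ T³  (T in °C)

C_s = 14.652 − 0.41022×7.24 + 0.007991×7.24² − 7.7774×10⁻⁵×7.24³ = 12.07 mg/L.

C_s ≈ 12.1 mg/L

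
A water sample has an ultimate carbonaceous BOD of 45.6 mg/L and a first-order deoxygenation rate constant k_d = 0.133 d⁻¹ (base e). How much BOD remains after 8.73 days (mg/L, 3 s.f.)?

L_t = L₀ e^(−k_d t) = 45.6 × e^(−0.133×8.73) = 45.6 × 0.3131 = 14.28 mg/L.

L ≈ 14.3 mg/L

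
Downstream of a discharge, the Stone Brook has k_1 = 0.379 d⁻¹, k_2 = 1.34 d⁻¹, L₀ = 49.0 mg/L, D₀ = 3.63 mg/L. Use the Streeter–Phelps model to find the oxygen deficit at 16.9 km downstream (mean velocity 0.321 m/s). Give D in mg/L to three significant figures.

Travel time t = x/v = 16.9 km / (0.321 m/s) = 16900 m / 0.321 m/s = 52650 s = 0.6094 d.
k_1 L₀/(k_2−k_1) = 0.379×49.0/(1.34−0.379) = 18.57/0.9610 = 19.32 mg/L.
e^(−k_1 t) = e^(−0.379×0.6094) = 0.7938; e^(−k_2 t) = e^(−1.34×0.6094) = 0.4420.
D = 19.32 × (0.7938 − 0.4420) + 3.63 × 0.4420 = 6.799 + 1.604 = 8.403 mg/L.

D ≈ 8.40 mg/L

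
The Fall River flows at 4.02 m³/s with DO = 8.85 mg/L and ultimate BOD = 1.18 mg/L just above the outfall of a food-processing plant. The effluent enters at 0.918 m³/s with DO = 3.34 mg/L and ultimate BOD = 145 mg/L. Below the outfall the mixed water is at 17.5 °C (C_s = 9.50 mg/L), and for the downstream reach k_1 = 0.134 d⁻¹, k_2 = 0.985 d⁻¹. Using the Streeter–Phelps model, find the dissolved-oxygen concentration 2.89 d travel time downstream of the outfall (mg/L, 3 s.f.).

DO ≈ 6.67 mg/L

Mixed DO = (4.02×8.85 + 0.918×3.34)/(4.02+0.918) = 38.64/4.938 = 7.826 mg/L.
Mixed L₀ = (4.02×1.18 + 0.918×145)/(4.938) = 137.9/4.938 = 27.92 mg/L.
Initial deficit D₀ = C_s − DO₀ = 9.50 − 7.826 = 1.674 mg/L.
D(2.89) = [0.134×27.92/(0.985−0.134)](e^(−0.134×2.89) − e^(−0.985×2.89)) + 1.674 e^(−0.985×2.89)
= 4.396 × (0.6789 − 0.05804) + 1.674 × 0.05804 = 2.826 mg/L.
DO = 9.50 − 2.826 = 6.674 mg/L.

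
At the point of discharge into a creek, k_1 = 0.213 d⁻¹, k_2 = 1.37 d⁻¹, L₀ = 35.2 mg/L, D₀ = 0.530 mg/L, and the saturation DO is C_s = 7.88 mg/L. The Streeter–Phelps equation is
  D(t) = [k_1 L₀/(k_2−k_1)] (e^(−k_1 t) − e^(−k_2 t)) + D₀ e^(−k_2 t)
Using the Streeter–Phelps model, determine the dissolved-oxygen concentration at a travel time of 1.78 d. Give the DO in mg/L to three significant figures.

DO ≈ 3.96 mg/L

k_1 L₀/(k_2−k_1) = 0.213×35.2/(1.37−0.213) = 7.498/1.157 = 6.480 mg/L.
e^(−k_1 t) = e^(−0.213×1.780) = 0.6844; e^(−k_2 t) = e^(−1.37×1.780) = 0.08728.
D = 6.480 × (0.6844 − 0.08728) + 0.530 × 0.08728 = 3.870 + 0.04626 = 3.916 mg/L.
DO = C_s − D = 7.88 − 3.916 = 3.964 mg/L.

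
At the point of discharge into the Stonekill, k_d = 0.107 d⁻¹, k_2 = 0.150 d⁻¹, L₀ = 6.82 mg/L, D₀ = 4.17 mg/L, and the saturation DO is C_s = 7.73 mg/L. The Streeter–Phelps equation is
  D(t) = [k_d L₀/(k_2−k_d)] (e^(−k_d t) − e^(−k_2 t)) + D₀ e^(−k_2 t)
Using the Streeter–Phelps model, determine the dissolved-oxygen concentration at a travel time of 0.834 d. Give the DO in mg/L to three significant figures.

DO ≈ 3.50 mg/L

k_d L₀/(k_2−k_d) = 0.107×6.82/(0.150−0.107) = 0.7297/0.04300 = 16.97 mg/L.
e^(−k_d t) = e^(−0.107×0.8340) = 0.9146; e^(−k_2 t) = e^(−0.150×0.8340) = 0.8824.
D = 16.97 × (0.9146 − 0.8824) + 4.17 × 0.8824 = 0.5468 + 3.680 = 4.226 mg/L.
DO = C_s − D = 7.73 − 4.226 = 3.504 mg/L.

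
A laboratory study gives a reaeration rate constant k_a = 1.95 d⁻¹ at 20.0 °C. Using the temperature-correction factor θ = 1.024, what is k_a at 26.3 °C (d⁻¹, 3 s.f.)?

k_a ≈ 2.26 d⁻¹

k_a(T₂) = k_a(T₁) · θ^(T₂−T₁) = 1.95 × 1.024^(26.3−20.0)
= 1.95 × 1.024^6.30 = 1.95 × 1.161 = 2.264 d⁻¹.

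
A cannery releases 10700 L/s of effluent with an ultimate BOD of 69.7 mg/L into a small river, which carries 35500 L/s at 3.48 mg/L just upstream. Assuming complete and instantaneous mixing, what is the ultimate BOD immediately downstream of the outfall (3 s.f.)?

18.8 mg/L

Flow-weighted mixing: C = (Q_r C_r + Q_w C_w)/(Q_r + Q_w)
= (35500×3.48 + 10700×69.7)/(35500 + 10700) = 869300/46200 = 18.82 mg/L.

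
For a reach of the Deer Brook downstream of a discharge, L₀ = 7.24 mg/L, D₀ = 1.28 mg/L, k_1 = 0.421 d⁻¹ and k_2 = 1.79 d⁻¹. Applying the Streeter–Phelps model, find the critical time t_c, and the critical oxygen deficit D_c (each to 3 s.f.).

t_c = [1/(k_2−k_1)] ln[(k_2/k_1)(1 − D₀(k_2−k_1)/(k_1 L₀))]
= [1/(1.79−0.421)] ln[(1.79/0.421)(1 − 1.28×1.369/(0.421×7.24))]
= (1/1.369) ln[4.252 × 0.4251] = 0.7305 × ln(1.807) = 0.7305 × 0.5919 = 0.4324 d.
L(t_c) = L₀ e^(−k_1 t_c) = 7.24 × 0.8336 = 6.035 mg/L, and at the critical point k_2 D_c = k_1 L, so D_c = (0.421/1.79) × 6.035 = 1.419 mg/L.

t_c ≈ 0.432 d; D_c ≈ 1.42 mg/L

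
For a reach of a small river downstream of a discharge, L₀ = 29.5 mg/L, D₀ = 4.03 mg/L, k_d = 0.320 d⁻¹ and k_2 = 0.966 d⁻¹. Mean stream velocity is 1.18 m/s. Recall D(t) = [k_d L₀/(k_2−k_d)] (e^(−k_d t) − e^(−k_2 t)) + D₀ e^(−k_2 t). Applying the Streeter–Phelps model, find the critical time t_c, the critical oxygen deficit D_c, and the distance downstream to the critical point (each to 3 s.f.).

t_c ≈ 1.21 d; D_c ≈ 6.63 mg/L; x_c ≈ 123 km

At the critical point dD/dt = 0, so k_d L₀ e^(−k_d t) = k_2 D. Substituting D(t) from the Streeter–Phelps equation and solving for t gives
t_c = ln[(k_2/k_d)(1 − D₀(k_2−k_d)/(k_d L₀))] / (k_2−k_d).
Here k_2−k_d = 0.6460 d⁻¹ and 1 − D₀(k_2−k_d)/(k_d L₀) = 1 − 4.03×0.6460/(0.320×29.5) = 0.7242, so
t_c = ln(3.019 × 0.7242) / 0.6460 = 0.7822 / 0.6460 = 1.211 d.
L(t_c) = L₀ e^(−k_d t_c) = 29.5 × 0.6788 = 20.02 mg/L, and at the critical point k_2 D_c = k_d L, so D_c = (0.320/0.966) × 20.02 = 6.633 mg/L.
x_c = v t_c = 1.18 m/s × 1.211 d × 86400 s/d = 123400 m ≈ 123 km.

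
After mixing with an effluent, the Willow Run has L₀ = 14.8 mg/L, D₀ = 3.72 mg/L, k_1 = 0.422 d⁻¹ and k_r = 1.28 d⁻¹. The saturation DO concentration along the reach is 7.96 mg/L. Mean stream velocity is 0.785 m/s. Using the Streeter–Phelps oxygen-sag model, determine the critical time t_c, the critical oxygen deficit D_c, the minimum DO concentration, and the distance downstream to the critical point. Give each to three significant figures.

t_c ≈ 0.459 d; D_c ≈ 4.02 mg/L; min DO ≈ 3.94 mg/L; x_c ≈ 31.2 km

t_c = [1/(k_r−k_1)] ln[(k_r/k_1)(1 − D₀(k_r−k_1)/(k_1 L₀))]
= [1/(1.28−0.422)] ln[(1.28/0.422)(1 − 3.72×0.8580/(0.422×14.8))]
= (1/0.8580) ln[3.033 × 0.4890] = 1.166 × ln(1.483) = 1.166 × 0.3941 = 0.4594 d.
D_c = (k_1/k_r) L₀ e^(−k_1 t_c) = (0.422/1.28) × 14.8 × e^(−0.422×0.4594) = 0.3297 × 14.8 × 0.8238 = 4.020 mg/L.
Minimum DO = C_s − D_c = 7.96 − 4.020 = 3.940 mg/L.
x_c = v t_c = 0.785 m/s × 0.4594 d × 86400 s/d = 31160 m ≈ 31.2 km.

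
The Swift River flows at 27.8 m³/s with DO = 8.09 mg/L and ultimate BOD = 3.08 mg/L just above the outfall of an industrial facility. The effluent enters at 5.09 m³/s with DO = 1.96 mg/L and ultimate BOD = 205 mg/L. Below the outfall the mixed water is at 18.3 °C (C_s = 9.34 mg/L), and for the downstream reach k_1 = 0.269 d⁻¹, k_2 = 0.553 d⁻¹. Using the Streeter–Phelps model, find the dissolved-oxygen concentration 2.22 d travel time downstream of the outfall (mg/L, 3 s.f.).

DO ≈ 0.327 mg/L

Mixed DO = (27.8×8.09 + 5.09×1.96)/(27.8+5.09) = 234.9/32.89 = 7.141 mg/L.
Mixed L₀ = (27.8×3.08 + 5.09×205)/(32.89) = 1129/32.89 = 34.33 mg/L.
Initial deficit D₀ = C_s − DO₀ = 9.34 − 7.141 = 2.199 mg/L.
D(2.22) = [0.269×34.33/(0.553−0.269)](e^(−0.269×2.22) − e^(−0.553×2.22)) + 2.199 e^(−0.553×2.22)
= 32.52 × (0.5504 − 0.2930) + 2.199 × 0.2930 = 9.013 mg/L.
DO = 9.34 − 9.013 = 0.3268 mg/L.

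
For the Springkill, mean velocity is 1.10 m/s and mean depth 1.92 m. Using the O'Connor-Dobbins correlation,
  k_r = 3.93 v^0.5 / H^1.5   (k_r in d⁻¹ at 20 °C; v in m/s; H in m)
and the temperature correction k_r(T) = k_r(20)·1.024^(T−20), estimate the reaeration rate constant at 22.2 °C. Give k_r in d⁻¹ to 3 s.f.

k_r(20) = 3.93 × 1.10^0.5 / 1.92^1.5 = 3.93 × 1.049 / 2.660 = 1.549 d⁻¹.
k_r(22.2) = 1.549 × 1.024^(22.2−20) = 1.549 × 1.054 = 1.632 d⁻¹.

k_r ≈ 1.63 d⁻¹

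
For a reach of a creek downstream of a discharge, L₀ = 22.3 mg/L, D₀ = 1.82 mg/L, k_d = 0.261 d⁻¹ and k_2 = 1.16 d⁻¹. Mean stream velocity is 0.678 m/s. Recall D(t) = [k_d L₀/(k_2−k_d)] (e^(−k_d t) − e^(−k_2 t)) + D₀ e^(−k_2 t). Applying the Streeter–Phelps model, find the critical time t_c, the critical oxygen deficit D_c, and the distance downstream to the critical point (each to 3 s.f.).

t_c ≈ 1.29 d; D_c ≈ 3.58 mg/L; x_c ≈ 75.7 km

At the critical point dD/dt = 0, so k_d L₀ e^(−k_d t) = k_2 D. Substituting D(t) from the Streeter–Phelps equation and solving for t gives
t_c = ln[(k_2/k_d)(1 − D₀(k_2−k_d)/(k_d L₀))] / (k_2−k_d).
Here k_2−k_d = 0.8990 d⁻¹ and 1 − D₀(k_2−k_d)/(k_d L₀) = 1 − 1.82×0.8990/(0.261×22.3) = 0.7189, so
t_c = ln(4.444 × 0.7189) / 0.8990 = 1.162 / 0.8990 = 1.292 d.
D_c = (k_d/k_2) L₀ e^(−k_d t_c) = (0.261/1.16) × 22.3 × e^(−0.261×1.292) = 0.2250 × 22.3 × 0.7137 = 3.581 mg/L.
x_c = v t_c = 0.678 m/s × 1.292 d × 86400 s/d = 75690 m ≈ 75.7 km.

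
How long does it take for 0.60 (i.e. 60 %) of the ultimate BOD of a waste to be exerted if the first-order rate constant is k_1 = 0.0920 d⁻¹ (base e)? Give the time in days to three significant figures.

y/L₀ = 1 − e^(−k_1 t) = 0.60 ⇒ e^(−k_1 t) = 0.400
t = −ln(0.400) / 0.0920 = 0.9163 / 0.0920 = 9.960 d.

t ≈ 9.96 d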